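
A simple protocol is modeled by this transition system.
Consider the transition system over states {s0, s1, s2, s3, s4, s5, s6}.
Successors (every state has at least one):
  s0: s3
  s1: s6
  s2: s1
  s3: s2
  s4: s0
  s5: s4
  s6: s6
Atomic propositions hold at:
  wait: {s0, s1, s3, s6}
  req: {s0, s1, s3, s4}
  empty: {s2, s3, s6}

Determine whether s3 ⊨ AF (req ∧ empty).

Yes

Sat(req ∧ empty) = {s3}
AF (req ∧ empty): least fixpoint, start Z0 = {s3}, add states with every successor in Z. Z1 = {s0, s3}; Z2 = {s0, s3, s4}; Z3 = {s0, s3, s4, s5}; fixed.
Sat(AF (req ∧ empty)) = {s0, s3, s4, s5}
s3 ∈ Sat(AF (req ∧ empty)) = {s0, s3, s4, s5}, so the formula holds at s3.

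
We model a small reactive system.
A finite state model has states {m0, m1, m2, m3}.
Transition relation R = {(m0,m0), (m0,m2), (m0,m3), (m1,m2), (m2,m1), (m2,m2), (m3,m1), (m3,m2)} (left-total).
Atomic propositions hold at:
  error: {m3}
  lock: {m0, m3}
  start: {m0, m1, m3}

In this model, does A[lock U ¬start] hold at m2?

Yes

Sat(¬start) = {m2}
A[lock U ¬start]: least fixpoint, start Z0 = Sat(¬start) = {m2}, add states in Sat(lock) with every successor in Z. Already a fixed point.
Sat(A[lock U ¬start]) = {m2}
m2 ∈ Sat(A[lock U ¬start]) = {m2}, so the formula holds at m2.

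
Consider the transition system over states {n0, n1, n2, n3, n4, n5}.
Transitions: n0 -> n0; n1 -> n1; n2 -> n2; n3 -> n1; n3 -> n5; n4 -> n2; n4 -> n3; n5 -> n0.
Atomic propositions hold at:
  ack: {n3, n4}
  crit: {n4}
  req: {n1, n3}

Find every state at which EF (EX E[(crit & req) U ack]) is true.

{n4}

Sat(crit & req) = ∅
E[(crit & req) U ack]: least fixpoint, start Z0 = Sat(ack) = {n3, n4}, add states in Sat(crit & req) with some successor in Z. Already a fixed point.
Sat(E[(crit & req) U ack]) = {n3, n4}
Sat(EX E[(crit & req) U ack]) = {s : some successor in {n3, n4}} = {n4}
EF (EX E[(crit & req) U ack]): least fixpoint, start Z0 = {n4}, add states with some successor in Z. Already a fixed point.
Sat(EF (EX E[(crit & req) U ack])) = {n4}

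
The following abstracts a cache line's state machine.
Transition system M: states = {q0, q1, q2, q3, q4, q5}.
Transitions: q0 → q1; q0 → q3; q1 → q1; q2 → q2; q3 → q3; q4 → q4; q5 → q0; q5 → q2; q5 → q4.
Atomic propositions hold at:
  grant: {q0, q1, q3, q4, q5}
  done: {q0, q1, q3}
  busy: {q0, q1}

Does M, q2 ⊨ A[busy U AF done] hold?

No

AF done: least fixpoint, start Z0 = {q0, q1, q3}, add states with every successor in Z. Already a fixed point.
Sat(AF done) = {q0, q1, q3}
A[busy U AF done]: least fixpoint, start Z0 = Sat(AF done) = {q0, q1, q3}, add states in Sat(busy) with every successor in Z. Already a fixed point.
Sat(A[busy U AF done]) = {q0, q1, q3}
q2 ∉ Sat(A[busy U AF done]) = {q0, q1, q3}, so the formula does not hold at q2.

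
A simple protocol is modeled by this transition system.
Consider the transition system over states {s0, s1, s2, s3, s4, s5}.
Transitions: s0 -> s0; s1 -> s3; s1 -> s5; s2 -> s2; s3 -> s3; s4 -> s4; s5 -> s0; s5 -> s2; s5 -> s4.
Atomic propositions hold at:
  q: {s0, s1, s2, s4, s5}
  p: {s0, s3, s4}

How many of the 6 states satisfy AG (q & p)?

Sat(q & p) = {s0, s4}
AG (q & p): greatest fixpoint, start Z0 = {s0, s4}, keep only states in Sat with every successor in Z. Already a fixed point.
Sat(AG (q & p)) = {s0, s4}
|Sat(AG (q & p))| = |{s0, s4}| = 2.

2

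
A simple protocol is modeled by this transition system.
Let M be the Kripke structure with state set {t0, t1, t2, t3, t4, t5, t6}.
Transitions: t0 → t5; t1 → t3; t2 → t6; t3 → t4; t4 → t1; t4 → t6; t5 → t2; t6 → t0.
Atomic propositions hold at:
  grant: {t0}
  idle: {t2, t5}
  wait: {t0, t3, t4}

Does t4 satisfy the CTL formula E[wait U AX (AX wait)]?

Sat(AX wait) = {s : every successor in {t0, t3, t4}} = {t1, t3, t6}
Sat(AX (AX wait)) = {s : every successor in {t1, t3, t6}} = {t1, t2, t4}
E[wait U AX (AX wait)]: least fixpoint, start Z0 = Sat(AX (AX wait)) = {t1, t2, t4}, add states in Sat(wait) with some successor in Z. Z1 = {t1, t2, t3, t4}; fixed.
Sat(E[wait U AX (AX wait)]) = {t1, t2, t3, t4}
t4 ∈ Sat(E[wait U AX (AX wait)]) = {t1, t2, t3, t4}, so the formula holds at t4.

Yes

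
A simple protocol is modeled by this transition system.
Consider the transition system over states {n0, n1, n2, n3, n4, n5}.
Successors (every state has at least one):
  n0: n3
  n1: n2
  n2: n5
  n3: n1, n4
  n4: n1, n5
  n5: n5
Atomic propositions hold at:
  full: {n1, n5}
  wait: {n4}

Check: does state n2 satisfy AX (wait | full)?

Yes

Sat(wait | full) = {n1, n4, n5}
Sat(AX (wait | full)) = {s : every successor in {n1, n4, n5}} = {n2, n3, n4, n5}
n2 ∈ Sat(AX (wait | full)) = {n2, n3, n4, n5}, so the formula holds at n2.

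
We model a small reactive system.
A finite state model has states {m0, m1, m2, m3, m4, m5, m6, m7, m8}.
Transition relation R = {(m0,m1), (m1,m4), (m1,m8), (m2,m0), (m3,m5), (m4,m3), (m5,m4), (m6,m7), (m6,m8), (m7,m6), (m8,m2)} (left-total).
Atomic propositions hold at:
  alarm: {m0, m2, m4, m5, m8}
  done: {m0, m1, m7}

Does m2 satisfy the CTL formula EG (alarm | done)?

Yes

Sat(alarm | done) = {m0, m1, m2, m4, m5, m7, m8}
EG (alarm | done): greatest fixpoint, start Z0 = {m0, m1, m2, m4, m5, m7, m8}, keep only states in Sat with some successor in Z. Z1 = {m0, m1, m2, m5, m8}; Z2 = {m0, m1, m2, m8}; fixed.
Sat(EG (alarm | done)) = {m0, m1, m2, m8}
m2 ∈ Sat(EG (alarm | done)) = {m0, m1, m2, m8}, so the formula holds at m2.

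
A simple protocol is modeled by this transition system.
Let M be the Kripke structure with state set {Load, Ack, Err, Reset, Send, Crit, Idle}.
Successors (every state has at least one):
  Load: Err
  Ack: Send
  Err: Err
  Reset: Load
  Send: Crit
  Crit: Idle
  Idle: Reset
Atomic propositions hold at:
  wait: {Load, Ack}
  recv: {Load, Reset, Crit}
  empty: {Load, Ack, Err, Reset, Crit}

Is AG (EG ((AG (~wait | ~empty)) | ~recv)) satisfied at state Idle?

No

Sat(~wait) = {Err, Reset, Send, Crit, Idle}
Sat(~empty) = {Send, Idle}
Sat(~wait | ~empty) = {Err, Reset, Send, Crit, Idle}
AG (~wait | ~empty): greatest fixpoint, start Z0 = {Err, Reset, Send, Crit, Idle}, keep only states in Sat with every successor in Z. Z1 = {Err, Send, Crit, Idle}; Z2 = {Err, Send, Crit}; Z3 = {Err, Send}; Z4 = {Err}; fixed.
Sat(AG (~wait | ~empty)) = {Err}
Sat(~recv) = {Ack, Err, Send, Idle}
Sat((AG (~wait | ~empty)) | ~recv) = {Ack, Err, Send, Idle}
EG ((AG (~wait | ~empty)) | ~recv): greatest fixpoint, start Z0 = {Ack, Err, Send, Idle}, keep only states in Sat with some successor in Z. Z1 = {Ack, Err}; Z2 = {Err}; fixed.
Sat(EG ((AG (~wait | ~empty)) | ~recv)) = {Err}
AG (EG ((AG (~wait | ~empty)) | ~recv)): greatest fixpoint, start Z0 = {Err}, keep only states in Sat with every successor in Z. Already a fixed point.
Sat(AG (EG ((AG (~wait | ~empty)) | ~recv))) = {Err}
Idle ∉ Sat(AG (EG ((AG (~wait | ~empty)) | ~recv))) = {Err}, so the formula does not hold at Idle.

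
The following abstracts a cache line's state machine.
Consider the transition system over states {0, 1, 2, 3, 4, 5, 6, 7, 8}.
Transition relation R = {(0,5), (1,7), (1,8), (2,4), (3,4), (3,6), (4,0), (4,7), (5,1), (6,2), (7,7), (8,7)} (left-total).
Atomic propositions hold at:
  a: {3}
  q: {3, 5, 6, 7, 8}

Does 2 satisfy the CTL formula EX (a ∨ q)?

No

Sat(a ∨ q) = {3, 5, 6, 7, 8}
Sat(EX (a ∨ q)) = {s : some successor in {3, 5, 6, 7, 8}} = {0, 1, 3, 4, 7, 8}
2 ∉ Sat(EX (a ∨ q)) = {0, 1, 3, 4, 7, 8}, so the formula does not hold at 2.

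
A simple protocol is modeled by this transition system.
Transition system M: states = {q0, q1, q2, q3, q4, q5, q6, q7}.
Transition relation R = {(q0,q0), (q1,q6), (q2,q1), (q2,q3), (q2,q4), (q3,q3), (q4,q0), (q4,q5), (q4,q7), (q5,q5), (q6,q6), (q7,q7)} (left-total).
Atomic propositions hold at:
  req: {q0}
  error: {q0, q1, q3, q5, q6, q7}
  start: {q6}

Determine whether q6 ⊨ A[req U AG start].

AG start: greatest fixpoint, start Z0 = {q6}, keep only states in Sat with every successor in Z. Already a fixed point.
Sat(AG start) = {q6}
A[req U AG start]: least fixpoint, start Z0 = Sat(AG start) = {q6}, add states in Sat(req) with every successor in Z. Already a fixed point.
Sat(A[req U AG start]) = {q6}
q6 ∈ Sat(A[req U AG start]) = {q6}, so the formula holds at q6.

Yes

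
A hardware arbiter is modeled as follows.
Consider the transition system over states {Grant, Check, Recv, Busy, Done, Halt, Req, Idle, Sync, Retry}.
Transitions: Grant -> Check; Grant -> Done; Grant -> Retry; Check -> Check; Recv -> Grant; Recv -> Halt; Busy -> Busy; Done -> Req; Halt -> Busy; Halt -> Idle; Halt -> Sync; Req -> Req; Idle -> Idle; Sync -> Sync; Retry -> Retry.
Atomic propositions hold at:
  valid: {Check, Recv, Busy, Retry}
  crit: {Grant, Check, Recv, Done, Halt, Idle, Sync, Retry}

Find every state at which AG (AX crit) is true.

{Check, Idle, Sync, Retry}

Sat(AX crit) = {s : every successor in {Grant, Check, Recv, Done, Halt, Idle, Sync, Retry}} = {Grant, Check, Recv, Idle, Sync, Retry}
AG (AX crit): greatest fixpoint, start Z0 = {Grant, Check, Recv, Idle, Sync, Retry}, keep only states in Sat with every successor in Z. Z1 = {Check, Idle, Sync, Retry}; fixed.
Sat(AG (AX crit)) = {Check, Idle, Sync, Retry}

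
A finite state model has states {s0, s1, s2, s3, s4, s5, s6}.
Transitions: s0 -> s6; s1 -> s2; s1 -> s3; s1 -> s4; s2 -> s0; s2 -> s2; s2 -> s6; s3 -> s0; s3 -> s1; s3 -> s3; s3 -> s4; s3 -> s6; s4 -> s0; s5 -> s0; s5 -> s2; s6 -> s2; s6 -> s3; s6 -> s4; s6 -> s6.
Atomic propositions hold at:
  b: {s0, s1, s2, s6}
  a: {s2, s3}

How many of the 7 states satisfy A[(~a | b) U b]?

6

Sat(~a) = {s0, s1, s4, s5, s6}
Sat(~a | b) = {s0, s1, s2, s4, s5, s6}
A[(~a | b) U b]: least fixpoint, start Z0 = Sat(b) = {s0, s1, s2, s6}, add states in Sat(~a | b) with every successor in Z. Z1 = {s0, s1, s2, s4, s5, s6}; fixed.
Sat(A[(~a | b) U b]) = {s0, s1, s2, s4, s5, s6}
|Sat(A[(~a | b) U b])| = |{s0, s1, s2, s4, s5, s6}| = 6.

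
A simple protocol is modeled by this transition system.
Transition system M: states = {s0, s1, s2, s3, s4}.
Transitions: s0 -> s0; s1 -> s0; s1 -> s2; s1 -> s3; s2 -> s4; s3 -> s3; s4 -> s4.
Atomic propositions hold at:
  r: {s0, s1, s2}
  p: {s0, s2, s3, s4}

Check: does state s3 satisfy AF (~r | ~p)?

Yes

Sat(~r) = {s3, s4}
Sat(~p) = {s1}
Sat(~r | ~p) = {s1, s3, s4}
AF (~r | ~p): least fixpoint, start Z0 = {s1, s3, s4}, add states with every successor in Z. Z1 = {s1, s2, s3, s4}; fixed.
Sat(AF (~r | ~p)) = {s1, s2, s3, s4}
s3 ∈ Sat(AF (~r | ~p)) = {s1, s2, s3, s4}, so the formula holds at s3.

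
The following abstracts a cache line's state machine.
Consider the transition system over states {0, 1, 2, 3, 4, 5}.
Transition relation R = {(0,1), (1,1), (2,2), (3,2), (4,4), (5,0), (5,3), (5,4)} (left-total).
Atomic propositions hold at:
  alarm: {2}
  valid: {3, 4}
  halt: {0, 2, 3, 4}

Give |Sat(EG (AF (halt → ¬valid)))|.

5

Sat(¬valid) = {0, 1, 2, 5}
Sat(halt → ¬valid) = {0, 1, 2, 5}
AF (halt → ¬valid): least fixpoint, start Z0 = {0, 1, 2, 5}, add states with every successor in Z. Z1 = {0, 1, 2, 3, 5}; fixed.
Sat(AF (halt → ¬valid)) = {0, 1, 2, 3, 5}
EG (AF (halt → ¬valid)): greatest fixpoint, start Z0 = {0, 1, 2, 3, 5}, keep only states in Sat with some successor in Z. Already a fixed point.
Sat(EG (AF (halt → ¬valid))) = {0, 1, 2, 3, 5}
|Sat(EG (AF (halt → ¬valid)))| = |{0, 1, 2, 3, 5}| = 5.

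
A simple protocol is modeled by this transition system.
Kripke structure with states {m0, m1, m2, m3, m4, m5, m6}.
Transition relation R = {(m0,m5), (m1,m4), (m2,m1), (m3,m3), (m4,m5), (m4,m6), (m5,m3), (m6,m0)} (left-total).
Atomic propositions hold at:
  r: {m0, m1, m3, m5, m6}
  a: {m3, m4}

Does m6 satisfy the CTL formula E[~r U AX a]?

Sat(~r) = {m2, m4}
Sat(AX a) = {s : every successor in {m3, m4}} = {m1, m3, m5}
E[~r U AX a]: least fixpoint, start Z0 = Sat(AX a) = {m1, m3, m5}, add states in Sat(~r) with some successor in Z. Z1 = {m1, m2, m3, m4, m5}; fixed.
Sat(E[~r U AX a]) = {m1, m2, m3, m4, m5}
m6 ∉ Sat(E[~r U AX a]) = {m1, m2, m3, m4, m5}, so the formula does not hold at m6.

No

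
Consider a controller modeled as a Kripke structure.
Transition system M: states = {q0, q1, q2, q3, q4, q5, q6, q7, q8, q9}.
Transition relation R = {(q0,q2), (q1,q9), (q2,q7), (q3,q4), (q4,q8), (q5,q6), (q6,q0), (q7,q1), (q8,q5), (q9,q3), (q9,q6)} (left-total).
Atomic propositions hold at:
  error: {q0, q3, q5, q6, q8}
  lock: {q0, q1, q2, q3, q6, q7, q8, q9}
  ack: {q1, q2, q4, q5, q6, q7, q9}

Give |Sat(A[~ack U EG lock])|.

Sat(~ack) = {q0, q3, q8}
EG lock: greatest fixpoint, start Z0 = {q0, q1, q2, q3, q6, q7, q8, q9}, keep only states in Sat with some successor in Z. Z1 = {q0, q1, q2, q6, q7, q9}; fixed.
Sat(EG lock) = {q0, q1, q2, q6, q7, q9}
A[~ack U EG lock]: least fixpoint, start Z0 = Sat(EG lock) = {q0, q1, q2, q6, q7, q9}, add states in Sat(~ack) with every successor in Z. Already a fixed point.
Sat(A[~ack U EG lock]) = {q0, q1, q2, q6, q7, q9}
|Sat(A[~ack U EG lock])| = |{q0, q1, q2, q6, q7, q9}| = 6.

6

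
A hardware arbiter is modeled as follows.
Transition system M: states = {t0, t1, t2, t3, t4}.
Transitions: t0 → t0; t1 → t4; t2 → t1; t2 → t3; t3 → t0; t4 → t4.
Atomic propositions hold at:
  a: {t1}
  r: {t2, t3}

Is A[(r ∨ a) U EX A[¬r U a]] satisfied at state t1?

Sat(r ∨ a) = {t1, t2, t3}
Sat(¬r) = {t0, t1, t4}
A[¬r U a]: least fixpoint, start Z0 = Sat(a) = {t1}, add states in Sat(¬r) with every successor in Z. Already a fixed point.
Sat(A[¬r U a]) = {t1}
Sat(EX A[¬r U a]) = {s : some successor in {t1}} = {t2}
A[(r ∨ a) U EX A[¬r U a]]: least fixpoint, start Z0 = Sat(EX A[¬r U a]) = {t2}, add states in Sat(r ∨ a) with every successor in Z. Already a fixed point.
Sat(A[(r ∨ a) U EX A[¬r U a]]) = {t2}
t1 ∉ Sat(A[(r ∨ a) U EX A[¬r U a]]) = {t2}, so the formula does not hold at t1.

No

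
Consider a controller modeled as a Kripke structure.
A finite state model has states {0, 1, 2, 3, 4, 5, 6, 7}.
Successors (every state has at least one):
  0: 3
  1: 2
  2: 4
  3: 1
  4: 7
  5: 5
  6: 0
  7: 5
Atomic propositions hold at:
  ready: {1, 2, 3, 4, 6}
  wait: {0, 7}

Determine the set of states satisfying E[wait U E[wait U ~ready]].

Sat(~ready) = {0, 5, 7}
E[wait U ~ready]: least fixpoint, start Z0 = Sat(~ready) = {0, 5, 7}, add states in Sat(wait) with some successor in Z. Already a fixed point.
Sat(E[wait U ~ready]) = {0, 5, 7}
E[wait U E[wait U ~ready]]: least fixpoint, start Z0 = Sat(E[wait U ~ready]) = {0, 5, 7}, add states in Sat(wait) with some successor in Z. Already a fixed point.
Sat(E[wait U E[wait U ~ready]]) = {0, 5, 7}

{0, 5, 7}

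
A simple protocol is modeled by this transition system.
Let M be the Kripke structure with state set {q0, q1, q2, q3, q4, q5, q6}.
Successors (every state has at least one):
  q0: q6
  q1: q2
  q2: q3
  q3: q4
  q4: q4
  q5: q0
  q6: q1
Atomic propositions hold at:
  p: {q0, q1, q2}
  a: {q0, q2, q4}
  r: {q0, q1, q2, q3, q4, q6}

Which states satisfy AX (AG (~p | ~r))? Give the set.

Sat(~p) = {q3, q4, q5, q6}
Sat(~r) = {q5}
Sat(~p | ~r) = {q3, q4, q5, q6}
AG (~p | ~r): greatest fixpoint, start Z0 = {q3, q4, q5, q6}, keep only states in Sat with every successor in Z. Z1 = {q3, q4}; fixed.
Sat(AG (~p | ~r)) = {q3, q4}
Sat(AX (AG (~p | ~r))) = {s : every successor in {q3, q4}} = {q2, q3, q4}

{q2, q3, q4}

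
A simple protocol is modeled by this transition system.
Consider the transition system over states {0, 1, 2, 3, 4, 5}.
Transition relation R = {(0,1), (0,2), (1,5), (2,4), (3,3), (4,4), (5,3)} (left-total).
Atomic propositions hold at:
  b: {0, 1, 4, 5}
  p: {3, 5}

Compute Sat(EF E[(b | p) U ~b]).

Sat(b | p) = {0, 1, 3, 4, 5}
Sat(~b) = {2, 3}
E[(b | p) U ~b]: least fixpoint, start Z0 = Sat(~b) = {2, 3}, add states in Sat(b | p) with some successor in Z. Z1 = {0, 2, 3, 5}; Z2 = {0, 1, 2, 3, 5}; fixed.
Sat(E[(b | p) U ~b]) = {0, 1, 2, 3, 5}
EF E[(b | p) U ~b]: least fixpoint, start Z0 = {0, 1, 2, 3, 5}, add states with some successor in Z. Already a fixed point.
Sat(EF E[(b | p) U ~b]) = {0, 1, 2, 3, 5}

{0, 1, 2, 3, 5}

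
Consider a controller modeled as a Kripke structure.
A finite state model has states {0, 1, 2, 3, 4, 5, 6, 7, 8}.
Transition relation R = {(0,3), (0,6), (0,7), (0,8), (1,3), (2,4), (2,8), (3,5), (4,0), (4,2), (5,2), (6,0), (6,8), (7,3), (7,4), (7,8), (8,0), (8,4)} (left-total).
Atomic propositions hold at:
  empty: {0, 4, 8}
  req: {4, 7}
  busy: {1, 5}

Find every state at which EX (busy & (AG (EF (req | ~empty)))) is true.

{3}

Sat(~empty) = {1, 2, 3, 5, 6, 7}
Sat(req | ~empty) = {1, 2, 3, 4, 5, 6, 7}
EF (req | ~empty): least fixpoint, start Z0 = {1, 2, 3, 4, 5, 6, 7}, add states with some successor in Z. Z1 = {0, 1, 2, 3, 4, 5, 6, 7, 8}; fixed.
Sat(EF (req | ~empty)) = {0, 1, 2, 3, 4, 5, 6, 7, 8}
AG (EF (req | ~empty)): greatest fixpoint, start Z0 = {0, 1, 2, 3, 4, 5, 6, 7, 8}, keep only states in Sat with every successor in Z. Already a fixed point.
Sat(AG (EF (req | ~empty))) = {0, 1, 2, 3, 4, 5, 6, 7, 8}
Sat(busy & (AG (EF (req | ~empty)))) = {1, 5}
Sat(EX (busy & (AG (EF (req | ~empty))))) = {s : some successor in {1, 5}} = {3}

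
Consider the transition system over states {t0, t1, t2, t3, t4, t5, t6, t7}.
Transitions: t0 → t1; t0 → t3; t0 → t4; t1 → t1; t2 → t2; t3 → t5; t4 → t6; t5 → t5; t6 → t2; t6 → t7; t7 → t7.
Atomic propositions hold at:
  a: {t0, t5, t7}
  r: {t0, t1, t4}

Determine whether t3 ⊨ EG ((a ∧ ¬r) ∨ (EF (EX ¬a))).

Sat(¬r) = {t2, t3, t5, t6, t7}
Sat(a ∧ ¬r) = {t5, t7}
Sat(¬a) = {t1, t2, t3, t4, t6}
Sat(EX ¬a) = {s : some successor in {t1, t2, t3, t4, t6}} = {t0, t1, t2, t4, t6}
EF (EX ¬a): least fixpoint, start Z0 = {t0, t1, t2, t4, t6}, add states with some successor in Z. Already a fixed point.
Sat(EF (EX ¬a)) = {t0, t1, t2, t4, t6}
Sat((a ∧ ¬r) ∨ (EF (EX ¬a))) = {t0, t1, t2, t4, t5, t6, t7}
EG ((a ∧ ¬r) ∨ (EF (EX ¬a))): greatest fixpoint, start Z0 = {t0, t1, t2, t4, t5, t6, t7}, keep only states in Sat with some successor in Z. Already a fixed point.
Sat(EG ((a ∧ ¬r) ∨ (EF (EX ¬a)))) = {t0, t1, t2, t4, t5, t6, t7}
t3 ∉ Sat(EG ((a ∧ ¬r) ∨ (EF (EX ¬a)))) = {t0, t1, t2, t4, t5, t6, t7}, so the formula does not hold at t3.

No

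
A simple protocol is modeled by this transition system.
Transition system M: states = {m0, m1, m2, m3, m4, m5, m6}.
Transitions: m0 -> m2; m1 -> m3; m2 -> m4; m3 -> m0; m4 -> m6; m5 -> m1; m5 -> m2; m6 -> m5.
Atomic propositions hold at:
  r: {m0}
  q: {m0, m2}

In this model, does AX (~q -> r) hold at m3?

Sat(~q) = {m1, m3, m4, m5, m6}
Sat(~q -> r) = {m0, m2}
Sat(AX (~q -> r)) = {s : every successor in {m0, m2}} = {m0, m3}
m3 ∈ Sat(AX (~q -> r)) = {m0, m3}, so the formula holds at m3.

Yes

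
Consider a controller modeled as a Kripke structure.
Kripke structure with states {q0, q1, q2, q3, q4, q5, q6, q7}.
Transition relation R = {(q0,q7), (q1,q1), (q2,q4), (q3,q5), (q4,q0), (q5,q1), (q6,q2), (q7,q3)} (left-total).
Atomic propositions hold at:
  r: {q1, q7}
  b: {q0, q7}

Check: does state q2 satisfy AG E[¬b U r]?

No

Sat(¬b) = {q1, q2, q3, q4, q5, q6}
E[¬b U r]: least fixpoint, start Z0 = Sat(r) = {q1, q7}, add states in Sat(¬b) with some successor in Z. Z1 = {q1, q5, q7}; Z2 = {q1, q3, q5, q7}; fixed.
Sat(E[¬b U r]) = {q1, q3, q5, q7}
AG E[¬b U r]: greatest fixpoint, start Z0 = {q1, q3, q5, q7}, keep only states in Sat with every successor in Z. Already a fixed point.
Sat(AG E[¬b U r]) = {q1, q3, q5, q7}
q2 ∉ Sat(AG E[¬b U r]) = {q1, q3, q5, q7}, so the formula does not hold at q2.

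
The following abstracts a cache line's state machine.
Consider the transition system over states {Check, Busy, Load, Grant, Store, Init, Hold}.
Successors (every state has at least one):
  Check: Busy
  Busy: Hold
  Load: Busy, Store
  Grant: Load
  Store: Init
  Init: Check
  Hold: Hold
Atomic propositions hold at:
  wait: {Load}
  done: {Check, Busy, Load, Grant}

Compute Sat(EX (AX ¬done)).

{Check, Busy, Load, Hold}

Sat(¬done) = {Store, Init, Hold}
Sat(AX ¬done) = {s : every successor in {Store, Init, Hold}} = {Busy, Store, Hold}
Sat(EX (AX ¬done)) = {s : some successor in {Busy, Store, Hold}} = {Check, Busy, Load, Hold}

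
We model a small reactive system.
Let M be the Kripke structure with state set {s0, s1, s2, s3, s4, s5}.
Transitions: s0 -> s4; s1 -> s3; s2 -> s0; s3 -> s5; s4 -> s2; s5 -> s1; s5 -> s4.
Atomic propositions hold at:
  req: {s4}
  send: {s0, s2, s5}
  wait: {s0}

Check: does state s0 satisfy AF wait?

AF wait: least fixpoint, start Z0 = {s0}, add states with every successor in Z. Z1 = {s0, s2}; Z2 = {s0, s2, s4}; fixed.
Sat(AF wait) = {s0, s2, s4}
s0 ∈ Sat(AF wait) = {s0, s2, s4}, so the formula holds at s0.

Yes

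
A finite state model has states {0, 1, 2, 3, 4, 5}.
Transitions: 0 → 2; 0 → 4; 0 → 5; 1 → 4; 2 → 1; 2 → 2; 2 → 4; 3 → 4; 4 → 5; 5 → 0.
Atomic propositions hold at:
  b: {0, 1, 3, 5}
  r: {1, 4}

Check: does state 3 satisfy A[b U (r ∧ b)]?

Sat(r ∧ b) = {1}
A[b U (r ∧ b)]: least fixpoint, start Z0 = Sat((r ∧ b)) = {1}, add states in Sat(b) with every successor in Z. Already a fixed point.
Sat(A[b U (r ∧ b)]) = {1}
3 ∉ Sat(A[b U (r ∧ b)]) = {1}, so the formula does not hold at 3.

No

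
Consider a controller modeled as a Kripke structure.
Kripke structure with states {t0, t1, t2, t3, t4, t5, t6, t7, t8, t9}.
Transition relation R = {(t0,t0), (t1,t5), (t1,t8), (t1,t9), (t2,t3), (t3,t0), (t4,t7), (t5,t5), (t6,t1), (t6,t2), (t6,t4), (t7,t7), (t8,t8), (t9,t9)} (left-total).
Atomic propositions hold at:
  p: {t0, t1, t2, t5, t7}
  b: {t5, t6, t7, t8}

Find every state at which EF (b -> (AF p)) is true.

AF p: least fixpoint, start Z0 = {t0, t1, t2, t5, t7}, add states with every successor in Z. Z1 = {t0, t1, t2, t3, t4, t5, t7}; Z2 = {t0, t1, t2, t3, t4, t5, t6, t7}; fixed.
Sat(AF p) = {t0, t1, t2, t3, t4, t5, t6, t7}
Sat(b -> (AF p)) = {t0, t1, t2, t3, t4, t5, t6, t7, t9}
EF (b -> (AF p)): least fixpoint, start Z0 = {t0, t1, t2, t3, t4, t5, t6, t7, t9}, add states with some successor in Z. Already a fixed point.
Sat(EF (b -> (AF p))) = {t0, t1, t2, t3, t4, t5, t6, t7, t9}

{t0, t1, t2, t3, t4, t5, t6, t7, t9}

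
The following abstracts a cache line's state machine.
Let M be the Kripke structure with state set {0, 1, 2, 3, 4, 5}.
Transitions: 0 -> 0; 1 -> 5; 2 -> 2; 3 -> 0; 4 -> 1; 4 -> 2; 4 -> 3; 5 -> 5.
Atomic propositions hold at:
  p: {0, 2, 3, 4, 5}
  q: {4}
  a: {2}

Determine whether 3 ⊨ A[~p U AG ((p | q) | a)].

Sat(~p) = {1}
Sat(p | q) = {0, 2, 3, 4, 5}
Sat((p | q) | a) = {0, 2, 3, 4, 5}
AG ((p | q) | a): greatest fixpoint, start Z0 = {0, 2, 3, 4, 5}, keep only states in Sat with every successor in Z. Z1 = {0, 2, 3, 5}; fixed.
Sat(AG ((p | q) | a)) = {0, 2, 3, 5}
A[~p U AG ((p | q) | a)]: least fixpoint, start Z0 = Sat(AG ((p | q) | a)) = {0, 2, 3, 5}, add states in Sat(~p) with every successor in Z. Z1 = {0, 1, 2, 3, 5}; fixed.
Sat(A[~p U AG ((p | q) | a)]) = {0, 1, 2, 3, 5}
3 ∈ Sat(A[~p U AG ((p | q) | a)]) = {0, 1, 2, 3, 5}, so the formula holds at 3.

Yes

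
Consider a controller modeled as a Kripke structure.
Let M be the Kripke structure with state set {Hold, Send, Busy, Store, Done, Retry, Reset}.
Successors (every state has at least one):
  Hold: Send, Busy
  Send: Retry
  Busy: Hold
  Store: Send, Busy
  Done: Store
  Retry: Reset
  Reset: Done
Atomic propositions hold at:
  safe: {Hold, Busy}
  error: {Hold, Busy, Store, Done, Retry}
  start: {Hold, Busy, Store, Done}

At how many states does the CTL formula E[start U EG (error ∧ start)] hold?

4

Sat(error ∧ start) = {Hold, Busy, Store, Done}
EG (error ∧ start): greatest fixpoint, start Z0 = {Hold, Busy, Store, Done}, keep only states in Sat with some successor in Z. Already a fixed point.
Sat(EG (error ∧ start)) = {Hold, Busy, Store, Done}
E[start U EG (error ∧ start)]: least fixpoint, start Z0 = Sat(EG (error ∧ start)) = {Hold, Busy, Store, Done}, add states in Sat(start) with some successor in Z. Already a fixed point.
Sat(E[start U EG (error ∧ start)]) = {Hold, Busy, Store, Done}
|Sat(E[start U EG (error ∧ start)])| = |{Hold, Busy, Store, Done}| = 4.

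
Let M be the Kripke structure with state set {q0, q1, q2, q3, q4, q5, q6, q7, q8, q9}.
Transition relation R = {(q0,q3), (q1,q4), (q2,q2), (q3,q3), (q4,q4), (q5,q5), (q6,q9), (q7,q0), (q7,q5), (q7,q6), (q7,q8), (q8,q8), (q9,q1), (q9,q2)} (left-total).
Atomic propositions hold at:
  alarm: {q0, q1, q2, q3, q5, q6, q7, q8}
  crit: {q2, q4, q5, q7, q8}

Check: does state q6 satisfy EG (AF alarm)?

AF alarm: least fixpoint, start Z0 = {q0, q1, q2, q3, q5, q6, q7, q8}, add states with every successor in Z. Z1 = {q0, q1, q2, q3, q5, q6, q7, q8, q9}; fixed.
Sat(AF alarm) = {q0, q1, q2, q3, q5, q6, q7, q8, q9}
EG (AF alarm): greatest fixpoint, start Z0 = {q0, q1, q2, q3, q5, q6, q7, q8, q9}, keep only states in Sat with some successor in Z. Z1 = {q0, q2, q3, q5, q6, q7, q8, q9}; fixed.
Sat(EG (AF alarm)) = {q0, q2, q3, q5, q6, q7, q8, q9}
q6 ∈ Sat(EG (AF alarm)) = {q0, q2, q3, q5, q6, q7, q8, q9}, so the formula holds at q6.

Yes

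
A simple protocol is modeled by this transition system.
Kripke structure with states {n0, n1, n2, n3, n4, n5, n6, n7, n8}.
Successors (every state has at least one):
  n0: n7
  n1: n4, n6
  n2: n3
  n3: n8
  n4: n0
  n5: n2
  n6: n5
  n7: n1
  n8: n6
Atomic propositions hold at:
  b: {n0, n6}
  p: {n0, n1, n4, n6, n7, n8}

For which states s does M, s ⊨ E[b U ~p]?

Sat(~p) = {n2, n3, n5}
E[b U ~p]: least fixpoint, start Z0 = Sat(~p) = {n2, n3, n5}, add states in Sat(b) with some successor in Z. Z1 = {n2, n3, n5, n6}; fixed.
Sat(E[b U ~p]) = {n2, n3, n5, n6}

{n2, n3, n5, n6}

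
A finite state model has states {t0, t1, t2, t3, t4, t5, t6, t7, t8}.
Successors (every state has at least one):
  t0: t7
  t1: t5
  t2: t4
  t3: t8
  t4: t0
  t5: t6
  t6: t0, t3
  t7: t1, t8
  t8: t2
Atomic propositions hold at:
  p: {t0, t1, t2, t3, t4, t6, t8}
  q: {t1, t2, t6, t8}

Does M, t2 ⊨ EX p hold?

Yes

Sat(EX p) = {s : some successor in {t0, t1, t2, t3, t4, t6, t8}} = {t2, t3, t4, t5, t6, t7, t8}
t2 ∈ Sat(EX p) = {t2, t3, t4, t5, t6, t7, t8}, so the formula holds at t2.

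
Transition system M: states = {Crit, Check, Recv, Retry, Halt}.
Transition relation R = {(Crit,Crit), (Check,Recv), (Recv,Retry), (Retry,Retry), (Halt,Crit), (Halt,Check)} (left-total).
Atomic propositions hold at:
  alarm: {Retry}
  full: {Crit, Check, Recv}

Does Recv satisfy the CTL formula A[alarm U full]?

A[alarm U full]: least fixpoint, start Z0 = Sat(full) = {Crit, Check, Recv}, add states in Sat(alarm) with every successor in Z. Already a fixed point.
Sat(A[alarm U full]) = {Crit, Check, Recv}
Recv ∈ Sat(A[alarm U full]) = {Crit, Check, Recv}, so the formula holds at Recv.

Yes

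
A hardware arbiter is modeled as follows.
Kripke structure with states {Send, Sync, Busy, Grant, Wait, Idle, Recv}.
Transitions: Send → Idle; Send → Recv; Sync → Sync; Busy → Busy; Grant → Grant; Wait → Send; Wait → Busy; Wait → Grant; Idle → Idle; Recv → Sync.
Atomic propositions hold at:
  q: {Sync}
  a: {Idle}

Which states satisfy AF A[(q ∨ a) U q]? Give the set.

{Sync, Recv}

Sat(q ∨ a) = {Sync, Idle}
A[(q ∨ a) U q]: least fixpoint, start Z0 = Sat(q) = {Sync}, add states in Sat(q ∨ a) with every successor in Z. Already a fixed point.
Sat(A[(q ∨ a) U q]) = {Sync}
AF A[(q ∨ a) U q]: least fixpoint, start Z0 = {Sync}, add states with every successor in Z. Z1 = {Sync, Recv}; fixed.
Sat(AF A[(q ∨ a) U q]) = {Sync, Recv}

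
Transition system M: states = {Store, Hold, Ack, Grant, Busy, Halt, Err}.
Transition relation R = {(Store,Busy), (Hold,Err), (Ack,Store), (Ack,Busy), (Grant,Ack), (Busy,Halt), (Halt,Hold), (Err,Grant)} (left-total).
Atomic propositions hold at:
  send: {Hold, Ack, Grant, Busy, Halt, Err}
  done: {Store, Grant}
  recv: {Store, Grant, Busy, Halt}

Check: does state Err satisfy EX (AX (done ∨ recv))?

No

Sat(done ∨ recv) = {Store, Grant, Busy, Halt}
Sat(AX (done ∨ recv)) = {s : every successor in {Store, Grant, Busy, Halt}} = {Store, Ack, Busy, Err}
Sat(EX (AX (done ∨ recv))) = {s : some successor in {Store, Ack, Busy, Err}} = {Store, Hold, Ack, Grant}
Err ∉ Sat(EX (AX (done ∨ recv))) = {Store, Hold, Ack, Grant}, so the formula does not hold at Err.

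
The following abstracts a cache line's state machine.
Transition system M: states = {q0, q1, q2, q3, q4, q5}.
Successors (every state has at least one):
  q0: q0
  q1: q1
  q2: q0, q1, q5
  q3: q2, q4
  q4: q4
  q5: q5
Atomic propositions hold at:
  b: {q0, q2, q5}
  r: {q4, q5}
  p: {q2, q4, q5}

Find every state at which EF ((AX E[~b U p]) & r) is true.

{q2, q3, q4, q5}

Sat(~b) = {q1, q3, q4}
E[~b U p]: least fixpoint, start Z0 = Sat(p) = {q2, q4, q5}, add states in Sat(~b) with some successor in Z. Z1 = {q2, q3, q4, q5}; fixed.
Sat(E[~b U p]) = {q2, q3, q4, q5}
Sat(AX E[~b U p]) = {s : every successor in {q2, q3, q4, q5}} = {q3, q4, q5}
Sat((AX E[~b U p]) & r) = {q4, q5}
EF ((AX E[~b U p]) & r): least fixpoint, start Z0 = {q4, q5}, add states with some successor in Z. Z1 = {q2, q3, q4, q5}; fixed.
Sat(EF ((AX E[~b U p]) & r)) = {q2, q3, q4, q5}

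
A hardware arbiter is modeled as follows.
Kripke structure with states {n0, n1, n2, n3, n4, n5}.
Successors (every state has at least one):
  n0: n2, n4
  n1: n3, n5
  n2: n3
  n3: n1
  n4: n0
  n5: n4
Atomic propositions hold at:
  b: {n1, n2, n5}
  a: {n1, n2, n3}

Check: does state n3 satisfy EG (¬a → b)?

Yes

Sat(¬a) = {n0, n4, n5}
Sat(¬a → b) = {n1, n2, n3, n5}
EG (¬a → b): greatest fixpoint, start Z0 = {n1, n2, n3, n5}, keep only states in Sat with some successor in Z. Z1 = {n1, n2, n3}; fixed.
Sat(EG (¬a → b)) = {n1, n2, n3}
n3 ∈ Sat(EG (¬a → b)) = {n1, n2, n3}, so the formula holds at n3.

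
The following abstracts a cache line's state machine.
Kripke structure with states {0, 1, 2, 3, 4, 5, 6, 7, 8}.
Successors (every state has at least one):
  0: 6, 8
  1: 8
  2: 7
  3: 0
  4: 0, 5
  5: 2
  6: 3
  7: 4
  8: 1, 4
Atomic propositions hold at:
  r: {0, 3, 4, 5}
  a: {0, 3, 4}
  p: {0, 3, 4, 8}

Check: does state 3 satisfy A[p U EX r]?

Sat(EX r) = {s : some successor in {0, 3, 4, 5}} = {3, 4, 6, 7, 8}
A[p U EX r]: least fixpoint, start Z0 = Sat(EX r) = {3, 4, 6, 7, 8}, add states in Sat(p) with every successor in Z. Z1 = {0, 3, 4, 6, 7, 8}; fixed.
Sat(A[p U EX r]) = {0, 3, 4, 6, 7, 8}
3 ∈ Sat(A[p U EX r]) = {0, 3, 4, 6, 7, 8}, so the formula holds at 3.

Yes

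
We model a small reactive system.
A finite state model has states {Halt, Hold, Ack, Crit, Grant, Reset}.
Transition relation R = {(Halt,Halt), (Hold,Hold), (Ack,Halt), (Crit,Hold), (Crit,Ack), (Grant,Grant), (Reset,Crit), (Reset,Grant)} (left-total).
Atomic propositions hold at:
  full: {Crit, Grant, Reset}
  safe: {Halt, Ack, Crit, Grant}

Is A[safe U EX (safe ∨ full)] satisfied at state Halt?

Sat(safe ∨ full) = {Halt, Ack, Crit, Grant, Reset}
Sat(EX (safe ∨ full)) = {s : some successor in {Halt, Ack, Crit, Grant, Reset}} = {Halt, Ack, Crit, Grant, Reset}
A[safe U EX (safe ∨ full)]: least fixpoint, start Z0 = Sat(EX (safe ∨ full)) = {Halt, Ack, Crit, Grant, Reset}, add states in Sat(safe) with every successor in Z. Already a fixed point.
Sat(A[safe U EX (safe ∨ full)]) = {Halt, Ack, Crit, Grant, Reset}
Halt ∈ Sat(A[safe U EX (safe ∨ full)]) = {Halt, Ack, Crit, Grant, Reset}, so the formula holds at Halt.

Yes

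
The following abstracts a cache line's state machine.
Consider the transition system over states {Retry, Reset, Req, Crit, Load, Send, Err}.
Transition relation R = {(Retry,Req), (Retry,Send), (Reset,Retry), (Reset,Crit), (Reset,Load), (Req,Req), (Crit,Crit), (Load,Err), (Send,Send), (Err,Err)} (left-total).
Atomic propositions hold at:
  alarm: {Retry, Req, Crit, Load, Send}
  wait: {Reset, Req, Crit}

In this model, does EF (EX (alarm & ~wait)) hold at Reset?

Yes

Sat(~wait) = {Retry, Load, Send, Err}
Sat(alarm & ~wait) = {Retry, Load, Send}
Sat(EX (alarm & ~wait)) = {s : some successor in {Retry, Load, Send}} = {Retry, Reset, Send}
EF (EX (alarm & ~wait)): least fixpoint, start Z0 = {Retry, Reset, Send}, add states with some successor in Z. Already a fixed point.
Sat(EF (EX (alarm & ~wait))) = {Retry, Reset, Send}
Reset ∈ Sat(EF (EX (alarm & ~wait))) = {Retry, Reset, Send}, so the formula holds at Reset.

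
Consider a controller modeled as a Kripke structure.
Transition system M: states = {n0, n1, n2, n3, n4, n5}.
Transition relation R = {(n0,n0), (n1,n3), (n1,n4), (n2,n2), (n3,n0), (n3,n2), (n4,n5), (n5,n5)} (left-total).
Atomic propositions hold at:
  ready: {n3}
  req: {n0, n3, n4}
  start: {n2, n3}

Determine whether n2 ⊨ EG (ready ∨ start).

Sat(ready ∨ start) = {n2, n3}
EG (ready ∨ start): greatest fixpoint, start Z0 = {n2, n3}, keep only states in Sat with some successor in Z. Already a fixed point.
Sat(EG (ready ∨ start)) = {n2, n3}
n2 ∈ Sat(EG (ready ∨ start)) = {n2, n3}, so the formula holds at n2.

Yes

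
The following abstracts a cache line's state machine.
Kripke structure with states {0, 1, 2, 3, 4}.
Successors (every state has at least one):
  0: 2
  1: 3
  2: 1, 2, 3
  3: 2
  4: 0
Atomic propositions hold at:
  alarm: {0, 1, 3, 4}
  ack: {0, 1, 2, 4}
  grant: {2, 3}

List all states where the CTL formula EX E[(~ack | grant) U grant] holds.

Sat(~ack) = {3}
Sat(~ack | grant) = {2, 3}
E[(~ack | grant) U grant]: least fixpoint, start Z0 = Sat(grant) = {2, 3}, add states in Sat(~ack | grant) with some successor in Z. Already a fixed point.
Sat(E[(~ack | grant) U grant]) = {2, 3}
Sat(EX E[(~ack | grant) U grant]) = {s : some successor in {2, 3}} = {0, 1, 2, 3}

{0, 1, 2, 3}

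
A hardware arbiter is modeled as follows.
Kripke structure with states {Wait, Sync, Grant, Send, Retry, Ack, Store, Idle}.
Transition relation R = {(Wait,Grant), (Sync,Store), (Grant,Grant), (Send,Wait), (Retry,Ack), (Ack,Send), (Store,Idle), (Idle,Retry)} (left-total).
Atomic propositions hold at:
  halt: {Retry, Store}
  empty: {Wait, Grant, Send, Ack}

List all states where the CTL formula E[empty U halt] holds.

{Retry, Store}

E[empty U halt]: least fixpoint, start Z0 = Sat(halt) = {Retry, Store}, add states in Sat(empty) with some successor in Z. Already a fixed point.
Sat(E[empty U halt]) = {Retry, Store}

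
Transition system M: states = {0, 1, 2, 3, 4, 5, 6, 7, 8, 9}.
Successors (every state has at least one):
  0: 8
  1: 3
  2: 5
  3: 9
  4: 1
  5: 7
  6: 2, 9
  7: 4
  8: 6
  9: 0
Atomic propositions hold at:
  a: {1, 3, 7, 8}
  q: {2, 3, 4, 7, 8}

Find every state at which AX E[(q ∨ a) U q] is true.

{0, 1, 4, 5, 7}

Sat(q ∨ a) = {1, 2, 3, 4, 7, 8}
E[(q ∨ a) U q]: least fixpoint, start Z0 = Sat(q) = {2, 3, 4, 7, 8}, add states in Sat(q ∨ a) with some successor in Z. Z1 = {1, 2, 3, 4, 7, 8}; fixed.
Sat(E[(q ∨ a) U q]) = {1, 2, 3, 4, 7, 8}
Sat(AX E[(q ∨ a) U q]) = {s : every successor in {1, 2, 3, 4, 7, 8}} = {0, 1, 4, 5, 7}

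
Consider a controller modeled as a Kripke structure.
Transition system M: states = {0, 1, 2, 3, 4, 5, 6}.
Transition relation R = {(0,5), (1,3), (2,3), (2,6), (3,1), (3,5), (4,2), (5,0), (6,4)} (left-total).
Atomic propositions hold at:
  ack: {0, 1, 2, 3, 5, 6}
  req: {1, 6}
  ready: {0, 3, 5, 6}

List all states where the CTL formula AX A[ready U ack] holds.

A[ready U ack]: least fixpoint, start Z0 = Sat(ack) = {0, 1, 2, 3, 5, 6}, add states in Sat(ready) with every successor in Z. Already a fixed point.
Sat(A[ready U ack]) = {0, 1, 2, 3, 5, 6}
Sat(AX A[ready U ack]) = {s : every successor in {0, 1, 2, 3, 5, 6}} = {0, 1, 2, 3, 4, 5}

{0, 1, 2, 3, 4, 5}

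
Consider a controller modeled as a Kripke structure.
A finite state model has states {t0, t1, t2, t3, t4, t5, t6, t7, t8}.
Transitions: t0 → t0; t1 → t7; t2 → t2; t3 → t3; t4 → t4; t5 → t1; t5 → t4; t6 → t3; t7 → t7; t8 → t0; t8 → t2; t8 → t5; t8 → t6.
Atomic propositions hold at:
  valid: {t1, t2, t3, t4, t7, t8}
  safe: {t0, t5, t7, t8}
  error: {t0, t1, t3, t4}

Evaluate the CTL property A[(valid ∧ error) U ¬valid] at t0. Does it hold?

Sat(valid ∧ error) = {t1, t3, t4}
Sat(¬valid) = {t0, t5, t6}
A[(valid ∧ error) U ¬valid]: least fixpoint, start Z0 = Sat(¬valid) = {t0, t5, t6}, add states in Sat(valid ∧ error) with every successor in Z. Already a fixed point.
Sat(A[(valid ∧ error) U ¬valid]) = {t0, t5, t6}
t0 ∈ Sat(A[(valid ∧ error) U ¬valid]) = {t0, t5, t6}, so the formula holds at t0.

Yes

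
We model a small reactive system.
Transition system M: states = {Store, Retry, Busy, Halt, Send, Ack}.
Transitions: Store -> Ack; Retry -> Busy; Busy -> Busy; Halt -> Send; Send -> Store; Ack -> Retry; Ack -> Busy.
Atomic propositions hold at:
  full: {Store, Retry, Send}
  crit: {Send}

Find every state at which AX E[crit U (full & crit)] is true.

{Halt}

Sat(full & crit) = {Send}
E[crit U (full & crit)]: least fixpoint, start Z0 = Sat((full & crit)) = {Send}, add states in Sat(crit) with some successor in Z. Already a fixed point.
Sat(E[crit U (full & crit)]) = {Send}
Sat(AX E[crit U (full & crit)]) = {s : every successor in {Send}} = {Halt}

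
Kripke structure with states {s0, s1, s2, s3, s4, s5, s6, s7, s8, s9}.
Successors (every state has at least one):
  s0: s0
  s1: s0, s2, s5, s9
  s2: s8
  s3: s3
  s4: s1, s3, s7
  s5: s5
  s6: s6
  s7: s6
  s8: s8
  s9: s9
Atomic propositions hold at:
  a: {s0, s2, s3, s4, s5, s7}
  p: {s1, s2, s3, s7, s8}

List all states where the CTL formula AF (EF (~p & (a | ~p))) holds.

{s0, s1, s4, s5, s6, s7, s9}

Sat(~p) = {s0, s4, s5, s6, s9}
Sat(a | ~p) = {s0, s2, s3, s4, s5, s6, s7, s9}
Sat(~p & (a | ~p)) = {s0, s4, s5, s6, s9}
EF (~p & (a | ~p)): least fixpoint, start Z0 = {s0, s4, s5, s6, s9}, add states with some successor in Z. Z1 = {s0, s1, s4, s5, s6, s7, s9}; fixed.
Sat(EF (~p & (a | ~p))) = {s0, s1, s4, s5, s6, s7, s9}
AF (EF (~p & (a | ~p))): least fixpoint, start Z0 = {s0, s1, s4, s5, s6, s7, s9}, add states with every successor in Z. Already a fixed point.
Sat(AF (EF (~p & (a | ~p)))) = {s0, s1, s4, s5, s6, s7, s9}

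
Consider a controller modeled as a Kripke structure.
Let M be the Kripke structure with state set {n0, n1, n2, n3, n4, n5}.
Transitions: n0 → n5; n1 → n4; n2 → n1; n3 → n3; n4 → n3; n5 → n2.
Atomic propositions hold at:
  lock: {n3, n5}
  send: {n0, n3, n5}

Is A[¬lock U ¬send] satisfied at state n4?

Sat(¬lock) = {n0, n1, n2, n4}
Sat(¬send) = {n1, n2, n4}
A[¬lock U ¬send]: least fixpoint, start Z0 = Sat(¬send) = {n1, n2, n4}, add states in Sat(¬lock) with every successor in Z. Already a fixed point.
Sat(A[¬lock U ¬send]) = {n1, n2, n4}
n4 ∈ Sat(A[¬lock U ¬send]) = {n1, n2, n4}, so the formula holds at n4.

Yes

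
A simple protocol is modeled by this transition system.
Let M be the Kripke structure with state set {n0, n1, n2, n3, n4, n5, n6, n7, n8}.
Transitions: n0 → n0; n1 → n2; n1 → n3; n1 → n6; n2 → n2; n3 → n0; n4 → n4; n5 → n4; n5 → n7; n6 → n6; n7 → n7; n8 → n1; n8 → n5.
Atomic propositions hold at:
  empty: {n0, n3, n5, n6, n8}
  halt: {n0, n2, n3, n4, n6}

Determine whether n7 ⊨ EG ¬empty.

Sat(¬empty) = {n1, n2, n4, n7}
EG ¬empty: greatest fixpoint, start Z0 = {n1, n2, n4, n7}, keep only states in Sat with some successor in Z. Already a fixed point.
Sat(EG ¬empty) = {n1, n2, n4, n7}
n7 ∈ Sat(EG ¬empty) = {n1, n2, n4, n7}, so the formula holds at n7.

Yes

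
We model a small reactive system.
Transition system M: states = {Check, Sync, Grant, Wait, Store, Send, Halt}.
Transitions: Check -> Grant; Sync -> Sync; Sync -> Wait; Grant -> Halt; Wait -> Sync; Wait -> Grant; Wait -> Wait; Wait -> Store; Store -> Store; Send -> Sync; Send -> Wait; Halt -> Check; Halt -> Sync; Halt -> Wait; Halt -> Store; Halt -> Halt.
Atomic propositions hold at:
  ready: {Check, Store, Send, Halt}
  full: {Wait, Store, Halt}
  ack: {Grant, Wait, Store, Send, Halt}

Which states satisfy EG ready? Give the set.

EG ready: greatest fixpoint, start Z0 = {Check, Store, Send, Halt}, keep only states in Sat with some successor in Z. Z1 = {Store, Halt}; fixed.
Sat(EG ready) = {Store, Halt}

{Store, Halt}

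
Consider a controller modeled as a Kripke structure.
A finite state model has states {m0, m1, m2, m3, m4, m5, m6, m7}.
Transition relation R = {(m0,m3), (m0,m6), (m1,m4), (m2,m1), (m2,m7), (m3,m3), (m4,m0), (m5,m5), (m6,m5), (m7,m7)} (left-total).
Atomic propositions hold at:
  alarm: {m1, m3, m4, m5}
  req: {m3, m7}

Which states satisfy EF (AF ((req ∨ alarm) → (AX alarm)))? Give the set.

{m0, m1, m2, m3, m4, m5, m6}

Sat(req ∨ alarm) = {m1, m3, m4, m5, m7}
Sat(AX alarm) = {s : every successor in {m1, m3, m4, m5}} = {m1, m3, m5, m6}
Sat((req ∨ alarm) → (AX alarm)) = {m0, m1, m2, m3, m5, m6}
AF ((req ∨ alarm) → (AX alarm)): least fixpoint, start Z0 = {m0, m1, m2, m3, m5, m6}, add states with every successor in Z. Z1 = {m0, m1, m2, m3, m4, m5, m6}; fixed.
Sat(AF ((req ∨ alarm) → (AX alarm))) = {m0, m1, m2, m3, m4, m5, m6}
EF (AF ((req ∨ alarm) → (AX alarm))): least fixpoint, start Z0 = {m0, m1, m2, m3, m4, m5, m6}, add states with some successor in Z. Already a fixed point.
Sat(EF (AF ((req ∨ alarm) → (AX alarm)))) = {m0, m1, m2, m3, m4, m5, m6}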